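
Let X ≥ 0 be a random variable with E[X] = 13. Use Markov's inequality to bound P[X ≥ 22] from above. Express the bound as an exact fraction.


μ = E[X] = 13, a = 22.
Markov: P[X ≥ 22] ≤ μ/a = (13)/22 = 13/22.
Numerically: ≈ 0.5909.
(Since a = 22 > μ = 13.0000, the bound 13/22 is < 1 and informative.)

P[X ≥ 22] ≤ 13/22 ≈ 0.5909.


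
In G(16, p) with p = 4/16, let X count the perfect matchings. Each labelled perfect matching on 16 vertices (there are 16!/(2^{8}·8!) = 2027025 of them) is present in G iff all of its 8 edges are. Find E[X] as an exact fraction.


K_16 has 16!/(2^{8}·8!) = 2027025 labelled perfect matchings.
For each such perfect matching H, let X_H = 1 if all 8 edges of H are present in G. Then P[X_H = 1] = p^{8} = (1/4)^{8} = 1/65536.
Summing the indicators: E[X] = Σ_H E[X_H] = 2027025 · p^{8} = 2027025 · 1/65536 = 2027025/65536.
Numerically: E[X] ≈ 30.9.

E[X] = 2027025 · (1/4)^{8} = 2027025/65536 ≈ 30.9.


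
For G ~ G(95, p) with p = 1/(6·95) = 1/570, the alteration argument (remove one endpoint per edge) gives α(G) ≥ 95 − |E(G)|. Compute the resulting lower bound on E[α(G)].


E[|E(G)|] = C(95, 2)·p = 4465 · (1/570) = 47/6.
E[α(G)] ≥ n − E[|E(G)|] = 95 − 47/6 = 523/6.
Numerically: ≈ 87.16667.
(This is only a lower bound; the true E[α(G)] may be larger.)

E[α(G)] ≥ 523/6 ≈ 87.16667.


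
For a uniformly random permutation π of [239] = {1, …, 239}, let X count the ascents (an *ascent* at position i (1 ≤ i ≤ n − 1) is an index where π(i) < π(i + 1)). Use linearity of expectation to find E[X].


Write X = Σ X_I over i = 1, …, 238, with X_I the indicator of one ascent.
There are 238 indicators.
For each fixed i, the pair (π(i), π(i+1)) is a uniformly random ordered pair of distinct values from {1, …, 239}; by symmetry P[π(i) < π(i+1)] = 1/2.
By linearity: E[X] = 238 · (1/2) = (239 − 1) · (1/2) = 119 ≈ 119.00000.

E[X] = 119 = 119.00000.


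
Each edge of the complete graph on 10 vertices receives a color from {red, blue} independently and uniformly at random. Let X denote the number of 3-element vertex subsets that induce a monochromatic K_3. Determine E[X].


Let X = Σ_S X_S over the C(10, 3) = 120 subsets S of size 3, where X_S = 1 if the K_3 on S is monochromatic.
For a fixed S, the K_3 on S has C(3, 2) = 3 edges. P[all 3 edges red] = (1/2)^3, and likewise for blue, so P[monochromatic] = 2·(1/2)^3 = 2^{1 − 3} = 1/4.
By linearity of expectation: E[X] = C(10, 3) · 2^{1 − 3} = 120 · 1/4 = 30.
Numerically: E[X] ≈ 30.000000.

E[X] = C(10,3)·2^(1−C(3,2)) = 30 ≈ 30.000000.


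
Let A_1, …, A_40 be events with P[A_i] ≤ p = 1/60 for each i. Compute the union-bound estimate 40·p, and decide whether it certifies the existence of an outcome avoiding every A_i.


Union bound: P[∪_{i=1}^{40} A_i] ≤ Σ_i P[A_i] ≤ 40·p = 40·(1/60) = 2/3.
Numerically: 2/3 ≈ 0.6667.
Is 2/3 < 1? YES.
Since P[∪ A_i] ≤ 2/3 < 1, the complement has P[∩ A_i^c] ≥ 1 − 2/3 = 1/3 > 0, so some outcome avoids every A_i.

40·p = 2/3 ≈ 0.6667; existence CERTIFIED by the union bound.


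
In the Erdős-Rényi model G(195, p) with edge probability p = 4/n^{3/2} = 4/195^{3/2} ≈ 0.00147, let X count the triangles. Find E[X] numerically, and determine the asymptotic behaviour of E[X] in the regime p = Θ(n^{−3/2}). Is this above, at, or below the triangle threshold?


Number of potential triangles: C(195, 3) = 1216865.
Each occurs with probability p³ ≈ (0.00147)³ ≈ 3.16974e-09.
By linearity: E[X] = C(195, 3)·p³ ≈ 1216865 · 3.16974e-09 ≈ 0.004.
Since α = 3/2 > 1, p = c/n^{3/2} = o(1/n) is below the triangle threshold p ~ 1/n. Asymptotically E[X] ~ (c³/6)·n^{3(1−α)} = (4³/6)·n^{-1.5} → 0, so by Markov's inequality G has no triangles w.h.p.

E[X] ≈ 0.004; in regime p = Θ(1/n^{3/2}) E[X] tends to 0 (below the triangle threshold p ~ 1/n).


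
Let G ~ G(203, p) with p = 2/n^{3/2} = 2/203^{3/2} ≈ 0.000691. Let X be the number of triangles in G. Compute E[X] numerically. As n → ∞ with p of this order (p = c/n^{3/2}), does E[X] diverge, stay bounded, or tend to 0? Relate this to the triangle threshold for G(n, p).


Number of potential triangles: C(203, 3) = 1373701.
Each occurs with probability p³ ≈ (0.000691)³ ≈ 3.30642e-10.
By linearity: E[X] = C(203, 3)·p³ ≈ 1373701 · 3.30642e-10 ≈ 0.000.
Since α = 3/2 > 1, p = c/n^{3/2} = o(1/n) is below the triangle threshold p ~ 1/n. Asymptotically E[X] ~ (c³/6)·n^{3(1−α)} = (2³/6)·n^{-1.5} → 0, so by Markov's inequality G has no triangles w.h.p.

E[X] ≈ 0.000; in regime p = Θ(1/n^{3/2}) E[X] tends to 0 (below the triangle threshold p ~ 1/n).


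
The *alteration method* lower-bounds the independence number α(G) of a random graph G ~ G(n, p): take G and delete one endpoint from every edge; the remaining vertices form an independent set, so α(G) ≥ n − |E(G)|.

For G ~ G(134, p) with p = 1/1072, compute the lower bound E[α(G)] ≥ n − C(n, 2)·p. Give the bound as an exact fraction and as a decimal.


E[|E(G)|] = C(134, 2)·p = 8911 · (1/1072) = 133/16.
E[α(G)] ≥ n − E[|E(G)|] = 134 − 133/16 = 2011/16.
Numerically: ≈ 125.688.
(This is only a lower bound; the true E[α(G)] may be larger.)

E[α(G)] ≥ 2011/16 ≈ 125.688.


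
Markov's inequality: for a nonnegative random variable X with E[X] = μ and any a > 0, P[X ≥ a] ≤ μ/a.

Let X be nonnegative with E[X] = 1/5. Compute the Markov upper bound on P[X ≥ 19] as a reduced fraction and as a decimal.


μ = E[X] = 1/5, a = 19.
Markov: P[X ≥ 19] ≤ μ/a = (1/5)/19 = 1/95.
Numerically: ≈ 0.010526.
(Since a = 19 > μ = 0.200000, the bound 1/95 is < 1 and informative.)

P[X ≥ 19] ≤ 1/95 ≈ 0.010526.


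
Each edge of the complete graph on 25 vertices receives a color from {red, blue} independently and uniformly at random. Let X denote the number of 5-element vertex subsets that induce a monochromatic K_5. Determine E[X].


Let X = Σ_S X_S over the C(25, 5) = 53130 subsets S of size 5, where X_S = 1 if the K_5 on S is monochromatic.
For a fixed S, the K_5 on S has C(5, 2) = 10 edges. P[all 10 edges red] = (1/2)^10, and likewise for blue, so P[monochromatic] = 2·(1/2)^10 = 2^{1 − 10} = 1/512.
Summing: E[X] = C(25, 5) · 2^{1 − 10} = 53130 · 1/512 = 26565/256.
Numerically: E[X] ≈ 103.769531.

E[X] = C(25,5)·2^(1−C(5,2)) = 26565/256 ≈ 103.769531.


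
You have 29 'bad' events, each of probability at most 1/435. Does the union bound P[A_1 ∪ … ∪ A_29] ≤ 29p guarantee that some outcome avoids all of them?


Union bound: P[∪_{i=1}^{29} A_i] ≤ Σ_i P[A_i] ≤ 29·p = 29·(1/435) = 1/15.
Numerically: 1/15 ≈ 0.0666667.
Is 1/15 < 1? YES.
Since P[∪ A_i] ≤ 1/15 < 1, the complement has P[∩ A_i^c] ≥ 1 − 1/15 = 14/15 > 0, so some outcome avoids every A_i.

29·p = 1/15 ≈ 0.0666667; existence CERTIFIED by the union bound.


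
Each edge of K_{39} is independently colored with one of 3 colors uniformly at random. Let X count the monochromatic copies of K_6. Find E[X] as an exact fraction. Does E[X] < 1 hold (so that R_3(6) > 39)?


E[X] = C(39, 6) · 3^{1 − 15} = 3262623 · 3^{−14} = 3262623/4782969.
As a reduced fraction: E[X] = 1087541/1594323 ≈ 0.6821.
Is E[X] < 1? YES.
Since E[X] < 1, there exists a 3-coloring of K_{39} with no monochromatic K_6; hence R_3(6) > 39.

E[X] = 1087541/1594323 ≈ 0.6821; E[X] < 1, so R_3(6) > 39.


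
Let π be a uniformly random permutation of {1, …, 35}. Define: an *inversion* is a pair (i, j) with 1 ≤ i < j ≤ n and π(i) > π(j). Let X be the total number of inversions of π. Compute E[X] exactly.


Write X = Σ X_I over the C(35, 2) = 595 pairs i < j, with X_I the indicator of one inversion.
There are 595 indicators.
For each fixed pair i < j, the values π(i) and π(j) are two distinct elements of {1, …, 35} in uniformly random order; by symmetry P[π(i) > π(j)] = 1/2.
By linearity: E[X] = 595 · (1/2) = C(35, 2) · (1/2) = 595/2 = 595/2 ≈ 297.500000.

E[X] = 595/2 = 297.500000.


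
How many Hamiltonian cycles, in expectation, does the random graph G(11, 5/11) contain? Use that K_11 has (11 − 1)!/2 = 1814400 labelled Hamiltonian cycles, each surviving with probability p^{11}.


K_11 has (11 − 1)!/2 = 1814400 labelled Hamiltonian cycles.
For each such Hamiltonian cycle H, let X_H = 1 if all 11 edges of H are present in G. Then P[X_H = 1] = p^{11} = (5/11)^{11} = 48828125/285311670611.
By linearity of expectation: E[X] = Σ_H E[X_H] = 1814400 · p^{11} = 1814400 · 48828125/285311670611 = 88593750000000/285311670611.
Numerically: E[X] ≈ 311.

E[X] = 1814400 · (5/11)^{11} = 88593750000000/285311670611 ≈ 311.


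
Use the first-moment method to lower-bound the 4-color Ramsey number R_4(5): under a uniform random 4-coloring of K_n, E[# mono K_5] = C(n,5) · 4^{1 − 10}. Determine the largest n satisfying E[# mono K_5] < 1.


We need C(n, 5) · 4^{1 − 10} < 1, i.e. C(n, 5) < 4^{10 − 1} = 262144.
Check values of n near the boundary:
  n = 30: C(30, 5) = 142506; 142506 < 262144? YES
  n = 31: C(31, 5) = 169911; 169911 < 262144? YES
  n = 32: C(32, 5) = 201376; 201376 < 262144? YES
  n = 33: C(33, 5) = 237336; 237336 < 262144? YES
  n = 34: C(34, 5) = 278256; 278256 < 262144? NO
  n = 35: C(35, 5) = 324632; 324632 < 262144? NO
The largest n with C(n, 5) < 262144 is n = 33 (where E[X] = 29667/32768 ≈ 0.9053650). Hence R_4(5) > 33, i.e. R_4(5) ≥ 34.

Largest n = 33; hence R_4(5) > 33.


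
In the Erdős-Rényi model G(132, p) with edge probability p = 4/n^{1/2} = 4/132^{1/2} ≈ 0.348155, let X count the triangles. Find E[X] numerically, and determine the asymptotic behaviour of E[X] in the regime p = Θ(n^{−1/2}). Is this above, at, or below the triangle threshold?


Number of potential triangles: C(132, 3) = 374660.
Each occurs with probability p³ ≈ (0.348155)³ ≈ 4.22006439e-02.
By linearity: E[X] = C(132, 3)·p³ ≈ 374660 · 4.22006439e-02 ≈ 15810.893232.
Since α = 1/2 < 1, p = c/n^{1/2} ≫ 1/n is above the triangle threshold p ~ 1/n. Asymptotically E[X] ~ (c³/6)·n^{3(1−α)} = (4³/6)·n^{1.5} → ∞; triangles are abundant w.h.p.

E[X] ≈ 15810.893232; in regime p = Θ(1/n^{1/2}) E[X] diverges (above the triangle threshold p ~ 1/n).


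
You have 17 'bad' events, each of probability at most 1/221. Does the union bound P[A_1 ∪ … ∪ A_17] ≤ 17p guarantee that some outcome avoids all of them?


Union bound: P[∪_{i=1}^{17} A_i] ≤ Σ_i P[A_i] ≤ 17·p = 17·(1/221) = 1/13.
Numerically: 1/13 ≈ 0.076923.
Is 1/13 < 1? YES.
Since P[∪ A_i] ≤ 1/13 < 1, the complement has P[∩ A_i^c] ≥ 1 − 1/13 = 12/13 > 0, so some outcome avoids every A_i.

17·p = 1/13 ≈ 0.076923; existence CERTIFIED by the union bound.


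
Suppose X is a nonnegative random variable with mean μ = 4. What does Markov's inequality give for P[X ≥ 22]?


μ = E[X] = 4, a = 22.
Markov: P[X ≥ 22] ≤ μ/a = (4)/22 = 2/11.
Numerically: ≈ 0.182.
(Since a = 22 > μ = 4.000, the bound 2/11 is < 1 and informative.)

P[X ≥ 22] ≤ 2/11 ≈ 0.182.


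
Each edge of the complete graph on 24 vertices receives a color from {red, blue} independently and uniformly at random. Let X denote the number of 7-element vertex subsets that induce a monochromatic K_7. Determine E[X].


Let X = Σ_S X_S over the C(24, 7) = 346104 subsets S of size 7, where X_S = 1 if the K_7 on S is monochromatic.
For a fixed S, the K_7 on S has C(7, 2) = 21 edges. P[all 21 edges red] = (1/2)^21, and likewise for blue, so P[monochromatic] = 2·(1/2)^21 = 2^{1 − 21} = 1/1048576.
Summing: E[X] = C(24, 7) · 2^{1 − 21} = 346104 · 1/1048576 = 43263/131072.
Numerically: E[X] ≈ 0.330.

E[X] = C(24,7)·2^(1−C(7,2)) = 43263/131072 ≈ 0.330.


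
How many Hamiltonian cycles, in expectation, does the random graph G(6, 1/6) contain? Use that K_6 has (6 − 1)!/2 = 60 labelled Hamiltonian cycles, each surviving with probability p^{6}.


K_6 has (6 − 1)!/2 = 60 labelled Hamiltonian cycles.
For each such Hamiltonian cycle H, let X_H = 1 if all 6 edges of H are present in G. Then P[X_H = 1] = p^{6} = (1/6)^{6} = 1/46656.
By linearity of expectation: E[X] = Σ_H E[X_H] = 60 · p^{6} = 60 · 1/46656 = 5/3888.
Numerically: E[X] ≈ 0.001286.

E[X] = 60 · (1/6)^{6} = 5/3888 ≈ 0.001286.


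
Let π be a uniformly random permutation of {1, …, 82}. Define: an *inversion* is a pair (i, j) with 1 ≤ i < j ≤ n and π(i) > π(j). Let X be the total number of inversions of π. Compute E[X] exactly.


Write X = Σ X_I over the C(82, 2) = 3321 pairs i < j, with X_I the indicator of one inversion.
There are 3321 indicators.
For each fixed pair i < j, the values π(i) and π(j) are two distinct elements of {1, …, 82} in uniformly random order; by symmetry P[π(i) > π(j)] = 1/2.
By linearity: E[X] = 3321 · (1/2) = C(82, 2) · (1/2) = 3321/2 = 3321/2 ≈ 1660.500000.

E[X] = 3321/2 = 1660.500000.


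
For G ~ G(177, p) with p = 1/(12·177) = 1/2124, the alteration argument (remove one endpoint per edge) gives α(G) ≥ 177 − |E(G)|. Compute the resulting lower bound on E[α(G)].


E[|E(G)|] = C(177, 2)·p = 15576 · (1/2124) = 22/3.
E[α(G)] ≥ n − E[|E(G)|] = 177 − 22/3 = 509/3.
Numerically: ≈ 169.667.
(This is only a lower bound; the true E[α(G)] may be larger.)

E[α(G)] ≥ 509/3 ≈ 169.667.


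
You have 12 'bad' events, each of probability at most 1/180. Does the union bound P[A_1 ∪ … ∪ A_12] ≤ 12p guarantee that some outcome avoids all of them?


Union bound: P[∪_{i=1}^{12} A_i] ≤ Σ_i P[A_i] ≤ 12·p = 12·(1/180) = 1/15.
Numerically: 1/15 ≈ 0.06667.
Is 1/15 < 1? YES.
Since P[∪ A_i] ≤ 1/15 < 1, the complement has P[∩ A_i^c] ≥ 1 − 1/15 = 14/15 > 0, so some outcome avoids every A_i.

12·p = 1/15 ≈ 0.06667; existence CERTIFIED by the union bound.


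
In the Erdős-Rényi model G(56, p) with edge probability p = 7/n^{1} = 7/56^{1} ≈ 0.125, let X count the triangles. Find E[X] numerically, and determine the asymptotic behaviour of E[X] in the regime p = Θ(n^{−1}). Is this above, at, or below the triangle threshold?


Number of potential triangles: C(56, 3) = 27720.
Each occurs with probability p³ ≈ (0.125)³ ≈ 1.9531250e-03.
By linearity: E[X] = C(56, 3)·p³ ≈ 27720 · 1.9531250e-03 ≈ 54.14062.
Here α = 1, so p = 7/n is exactly at the triangle threshold p ~ 1/n. Asymptotically E[X] → c³/6 = 7³/6 = 343/6 ≈ 57.16667, a bounded constant. In this regime the triangle count is asymptotically Poisson(c³/6).

E[X] ≈ 54.14062; in regime p = Θ(1/n^{1}) E[X] stays bounded (at the triangle threshold p ~ 1/n).


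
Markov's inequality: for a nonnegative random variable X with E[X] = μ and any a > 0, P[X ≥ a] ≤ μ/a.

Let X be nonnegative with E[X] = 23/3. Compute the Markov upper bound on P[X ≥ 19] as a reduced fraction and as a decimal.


μ = E[X] = 23/3, a = 19.
Markov: P[X ≥ 19] ≤ μ/a = (23/3)/19 = 23/57.
Numerically: ≈ 0.40351.
(Since a = 19 > μ = 7.66667, the bound 23/57 is < 1 and informative.)

P[X ≥ 19] ≤ 23/57 ≈ 0.40351.


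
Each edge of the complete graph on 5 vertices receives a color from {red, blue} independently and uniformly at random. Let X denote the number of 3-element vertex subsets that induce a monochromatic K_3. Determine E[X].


Let X = Σ_S X_S over the C(5, 3) = 10 subsets S of size 3, where X_S = 1 if the K_3 on S is monochromatic.
For a fixed S, the K_3 on S has C(3, 2) = 3 edges. P[all 3 edges red] = (1/2)^3, and likewise for blue, so P[monochromatic] = 2·(1/2)^3 = 2^{1 − 3} = 1/4.
By linearity of expectation: E[X] = C(5, 3) · 2^{1 − 3} = 10 · 1/4 = 5/2.
Numerically: E[X] ≈ 2.50000.

E[X] = C(5,3)·2^(1−C(3,2)) = 5/2 ≈ 2.50000.


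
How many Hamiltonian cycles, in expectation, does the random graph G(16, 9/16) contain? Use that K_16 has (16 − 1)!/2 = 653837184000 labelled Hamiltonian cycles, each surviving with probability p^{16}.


K_16 has (16 − 1)!/2 = 653837184000 labelled Hamiltonian cycles.
For each such Hamiltonian cycle H, let X_H = 1 if all 16 edges of H are present in G. Then P[X_H = 1] = p^{16} = (9/16)^{16} = 1853020188851841/18446744073709551616.
By linearity: E[X] = Σ_H E[X_H] = 653837184000 · p^{16} = 653837184000 · 1853020188851841/18446744073709551616 = 1183177248216831945952875/18014398509481984.
Numerically: E[X] ≈ 6.568e+07.

E[X] = 653837184000 · (9/16)^{16} = 1183177248216831945952875/18014398509481984 ≈ 6.568e+07.


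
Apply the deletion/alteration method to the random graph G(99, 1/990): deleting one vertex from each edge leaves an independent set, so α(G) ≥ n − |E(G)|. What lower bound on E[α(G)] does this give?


E[|E(G)|] = C(99, 2)·p = 4851 · (1/990) = 49/10.
E[α(G)] ≥ n − E[|E(G)|] = 99 − 49/10 = 941/10.
Numerically: ≈ 94.100.
(This is only a lower bound; the true E[α(G)] may be larger.)

E[α(G)] ≥ 941/10 ≈ 94.100.


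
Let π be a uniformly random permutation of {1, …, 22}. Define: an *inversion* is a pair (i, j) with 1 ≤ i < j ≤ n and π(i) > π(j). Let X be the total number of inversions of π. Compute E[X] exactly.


Write X = Σ X_I over the C(22, 2) = 231 pairs i < j, with X_I the indicator of one inversion.
There are 231 indicators.
For each fixed pair i < j, the values π(i) and π(j) are two distinct elements of {1, …, 22} in uniformly random order; by symmetry P[π(i) > π(j)] = 1/2.
By linearity: E[X] = 231 · (1/2) = C(22, 2) · (1/2) = 231/2 = 231/2 ≈ 115.500000.

E[X] = 231/2 = 115.500000.


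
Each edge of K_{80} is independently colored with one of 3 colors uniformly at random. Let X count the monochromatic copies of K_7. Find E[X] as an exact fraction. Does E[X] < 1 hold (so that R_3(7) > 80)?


E[X] = C(80, 7) · 3^{1 − 21} = 3176716400 · 3^{−20} = 3176716400/3486784401.
As a reduced fraction: E[X] = 3176716400/3486784401 ≈ 0.911.
Is E[X] < 1? YES.
Since E[X] < 1, there exists a 3-coloring of K_{80} with no monochromatic K_7; hence R_3(7) > 80.

E[X] = 3176716400/3486784401 ≈ 0.911; E[X] < 1, so R_3(7) > 80.


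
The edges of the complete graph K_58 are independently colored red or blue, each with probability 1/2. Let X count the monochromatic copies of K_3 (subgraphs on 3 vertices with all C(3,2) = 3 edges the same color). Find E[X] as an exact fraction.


Let X = Σ_S X_S over the C(58, 3) = 30856 subsets S of size 3, where X_S = 1 if the K_3 on S is monochromatic.
For a fixed S, the K_3 on S has C(3, 2) = 3 edges. P[all 3 edges red] = (1/2)^3, and likewise for blue, so P[monochromatic] = 2·(1/2)^3 = 2^{1 − 3} = 1/4.
Summing: E[X] = C(58, 3) · 2^{1 − 3} = 30856 · 1/4 = 7714.
Numerically: E[X] ≈ 7714.000.

E[X] = C(58,3)·2^(1−C(3,2)) = 7714 ≈ 7714.000.


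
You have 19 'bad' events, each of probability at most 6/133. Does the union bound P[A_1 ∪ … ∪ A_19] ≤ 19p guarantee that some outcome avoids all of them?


Union bound: P[∪_{i=1}^{19} A_i] ≤ Σ_i P[A_i] ≤ 19·p = 19·(6/133) = 6/7.
Numerically: 6/7 ≈ 0.8571429.
Is 6/7 < 1? YES.
Since P[∪ A_i] ≤ 6/7 < 1, the complement has P[∩ A_i^c] ≥ 1 − 6/7 = 1/7 > 0, so some outcome avoids every A_i.

19·p = 6/7 ≈ 0.8571429; existence CERTIFIED by the union bound.


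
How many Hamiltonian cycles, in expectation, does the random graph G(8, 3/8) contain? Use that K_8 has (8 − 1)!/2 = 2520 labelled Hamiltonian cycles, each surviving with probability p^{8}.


K_8 has (8 − 1)!/2 = 2520 labelled Hamiltonian cycles.
For each such Hamiltonian cycle H, let X_H = 1 if all 8 edges of H are present in G. Then P[X_H = 1] = p^{8} = (3/8)^{8} = 6561/16777216.
By linearity: E[X] = Σ_H E[X_H] = 2520 · p^{8} = 2520 · 6561/16777216 = 2066715/2097152.
Numerically: E[X] ≈ 0.98549.

E[X] = 2520 · (3/8)^{8} = 2066715/2097152 ≈ 0.98549.


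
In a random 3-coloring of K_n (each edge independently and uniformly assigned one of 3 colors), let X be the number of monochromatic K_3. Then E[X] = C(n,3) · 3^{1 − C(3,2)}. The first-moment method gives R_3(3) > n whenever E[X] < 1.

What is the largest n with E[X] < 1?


We need C(n, 3) · 3^{1 − 3} < 1, i.e. C(n, 3) < 3^{3 − 1} = 9.
Check values of n near the boundary:
  n = 3: C(3, 3) = 1; 1 < 9? YES
  n = 4: C(4, 3) = 4; 4 < 9? YES
  n = 5: C(5, 3) = 10; 10 < 9? NO
  n = 6: C(6, 3) = 20; 20 < 9? NO
  n = 7: C(7, 3) = 35; 35 < 9? NO
The largest n with C(n, 3) < 9 is n = 4 (where E[X] = 4/9 ≈ 0.4444). Hence R_3(3) > 4, i.e. R_3(3) ≥ 5.

Largest n = 4; hence R_3(3) > 4.


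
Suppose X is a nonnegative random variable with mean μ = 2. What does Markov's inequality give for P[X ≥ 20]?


μ = E[X] = 2, a = 20.
Markov: P[X ≥ 20] ≤ μ/a = (2)/20 = 1/10.
Numerically: ≈ 0.100.
(Since a = 20 > μ = 2.000, the bound 1/10 is < 1 and informative.)

P[X ≥ 20] ≤ 1/10 ≈ 0.100.


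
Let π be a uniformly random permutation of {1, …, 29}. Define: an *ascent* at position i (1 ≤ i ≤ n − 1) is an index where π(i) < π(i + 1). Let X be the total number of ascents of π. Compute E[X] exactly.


Write X = Σ X_I over i = 1, …, 28, with X_I the indicator of one ascent.
There are 28 indicators.
For each fixed i, the pair (π(i), π(i+1)) is a uniformly random ordered pair of distinct values from {1, …, 29}; by symmetry P[π(i) < π(i+1)] = 1/2.
By linearity: E[X] = 28 · (1/2) = (29 − 1) · (1/2) = 14 ≈ 14.000000.

E[X] = 14 = 14.000000.


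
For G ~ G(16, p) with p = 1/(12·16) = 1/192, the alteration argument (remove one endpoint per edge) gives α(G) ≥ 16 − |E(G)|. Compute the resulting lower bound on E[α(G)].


E[|E(G)|] = C(16, 2)·p = 120 · (1/192) = 5/8.
E[α(G)] ≥ n − E[|E(G)|] = 16 − 5/8 = 123/8.
Numerically: ≈ 15.375.
(This is only a lower bound; the true E[α(G)] may be larger.)

E[α(G)] ≥ 123/8 ≈ 15.375.


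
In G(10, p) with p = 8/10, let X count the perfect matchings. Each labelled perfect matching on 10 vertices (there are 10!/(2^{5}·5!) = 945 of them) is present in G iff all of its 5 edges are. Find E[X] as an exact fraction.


K_10 has 10!/(2^{5}·5!) = 945 labelled perfect matchings.
For each such perfect matching H, let X_H = 1 if all 5 edges of H are present in G. Then P[X_H = 1] = p^{5} = (4/5)^{5} = 1024/3125.
Summing the indicators: E[X] = Σ_H E[X_H] = 945 · p^{5} = 945 · 1024/3125 = 193536/625.
Numerically: E[X] ≈ 309.7.

E[X] = 945 · (4/5)^{5} = 193536/625 ≈ 309.7.


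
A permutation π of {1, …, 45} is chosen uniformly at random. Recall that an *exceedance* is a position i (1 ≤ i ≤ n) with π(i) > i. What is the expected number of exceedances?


Write X = Σ_{i=1}^{45} X_i, where X_i = 1_{π(i) > i}.
For each fixed i, π(i) is uniform over {1, …, 45} (marginal of a uniform permutation), so P[π(i) > i] = (n − i)/n. Summing: Σ_{i=1}^{45} (n − i)/n = (0 + 1 + … + 44)/45 = 45(45 − 1)/(2·45) = (45 − 1)/2.
Hence E[X] = Σ_{i=1}^{45} (45 − i)/45 = 22 ≈ 22.000000.

E[X] = 22 = 22.000000.


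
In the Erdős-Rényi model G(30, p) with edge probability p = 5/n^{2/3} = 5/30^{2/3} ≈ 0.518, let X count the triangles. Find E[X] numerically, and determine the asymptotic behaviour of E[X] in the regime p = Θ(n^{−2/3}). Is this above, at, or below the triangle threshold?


Number of potential triangles: C(30, 3) = 4060.
Each occurs with probability p³ ≈ (0.518)³ ≈ 1.38889e-01.
By linearity: E[X] = C(30, 3)·p³ ≈ 4060 · 1.38889e-01 ≈ 563.889.
Since α = 2/3 < 1, p = c/n^{2/3} ≫ 1/n is above the triangle threshold p ~ 1/n. Asymptotically E[X] ~ (c³/6)·n^{3(1−α)} = (5³/6)·n^{1} → ∞; triangles are abundant w.h.p.

E[X] ≈ 563.889; in regime p = Θ(1/n^{2/3}) E[X] diverges (above the triangle threshold p ~ 1/n).


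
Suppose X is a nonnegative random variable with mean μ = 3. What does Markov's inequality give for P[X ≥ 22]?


μ = E[X] = 3, a = 22.
Markov: P[X ≥ 22] ≤ μ/a = (3)/22 = 3/22.
Numerically: ≈ 0.1364.
(Since a = 22 > μ = 3.0000, the bound 3/22 is < 1 and informative.)

P[X ≥ 22] ≤ 3/22 ≈ 0.1364.


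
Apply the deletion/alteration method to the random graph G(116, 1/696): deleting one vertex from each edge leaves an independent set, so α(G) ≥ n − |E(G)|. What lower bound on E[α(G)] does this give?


E[|E(G)|] = C(116, 2)·p = 6670 · (1/696) = 115/12.
E[α(G)] ≥ n − E[|E(G)|] = 116 − 115/12 = 1277/12.
Numerically: ≈ 106.417.
(This is only a lower bound; the true E[α(G)] may be larger.)

E[α(G)] ≥ 1277/12 ≈ 106.417.


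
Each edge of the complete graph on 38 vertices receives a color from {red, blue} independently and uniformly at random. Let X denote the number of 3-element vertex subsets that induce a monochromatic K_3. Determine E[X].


Let X = Σ_S X_S over the C(38, 3) = 8436 subsets S of size 3, where X_S = 1 if the K_3 on S is monochromatic.
For a fixed S, the K_3 on S has C(3, 2) = 3 edges. P[all 3 edges red] = (1/2)^3, and likewise for blue, so P[monochromatic] = 2·(1/2)^3 = 2^{1 − 3} = 1/4.
Summing: E[X] = C(38, 3) · 2^{1 − 3} = 8436 · 1/4 = 2109.
Numerically: E[X] ≈ 2109.000000.

E[X] = C(38,3)·2^(1−C(3,2)) = 2109 ≈ 2109.000000.


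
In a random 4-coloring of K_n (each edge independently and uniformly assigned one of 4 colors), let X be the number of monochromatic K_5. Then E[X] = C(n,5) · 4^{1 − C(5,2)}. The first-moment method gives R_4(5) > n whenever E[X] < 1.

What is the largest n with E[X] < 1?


We need C(n, 5) · 4^{1 − 10} < 1, i.e. C(n, 5) < 4^{10 − 1} = 262144.
Check values of n near the boundary:
  n = 29: C(29, 5) = 118755; 118755 < 262144? YES
  n = 30: C(30, 5) = 142506; 142506 < 262144? YES
  n = 31: C(31, 5) = 169911; 169911 < 262144? YES
  n = 32: C(32, 5) = 201376; 201376 < 262144? YES
  n = 33: C(33, 5) = 237336; 237336 < 262144? YES
  n = 34: C(34, 5) = 278256; 278256 < 262144? NO
  n = 35: C(35, 5) = 324632; 324632 < 262144? NO
The largest n with C(n, 5) < 262144 is n = 33 (where E[X] = 29667/32768 ≈ 0.905). Hence R_4(5) > 33, i.e. R_4(5) ≥ 34.

Largest n = 33; hence R_4(5) > 33.


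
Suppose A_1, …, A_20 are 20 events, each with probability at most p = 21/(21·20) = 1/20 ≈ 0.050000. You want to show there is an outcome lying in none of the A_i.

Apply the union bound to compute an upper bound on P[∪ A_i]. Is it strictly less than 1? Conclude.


Union bound: P[∪_{i=1}^{20} A_i] ≤ Σ_i P[A_i] ≤ 20·p = 20·(1/20) = 1.
Numerically: 1 ≈ 1.000000.
Is 1 < 1? NO.
Since the bound 1 is ≥ 1, the union bound is uninformative here; it does NOT by itself certify existence.

20·p = 1 ≈ 1.000000; existence NOT certified by the union bound.


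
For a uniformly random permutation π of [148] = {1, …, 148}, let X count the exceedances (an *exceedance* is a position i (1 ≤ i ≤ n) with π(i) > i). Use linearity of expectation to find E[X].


Write X = Σ_{i=1}^{148} X_i, where X_i = 1_{π(i) > i}.
For each fixed i, π(i) is uniform over {1, …, 148} (marginal of a uniform permutation), so P[π(i) > i] = (n − i)/n. Summing: Σ_{i=1}^{148} (n − i)/n = (0 + 1 + … + 147)/148 = 148(148 − 1)/(2·148) = (148 − 1)/2.
Hence E[X] = Σ_{i=1}^{148} (148 − i)/148 = 147/2 ≈ 73.50000.

E[X] = 147/2 = 73.50000.


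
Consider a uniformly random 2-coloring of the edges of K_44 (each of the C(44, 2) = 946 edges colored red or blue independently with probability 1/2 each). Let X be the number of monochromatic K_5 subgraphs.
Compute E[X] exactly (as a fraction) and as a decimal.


Let X = Σ_S X_S over the C(44, 5) = 1086008 subsets S of size 5, where X_S = 1 if the K_5 on S is monochromatic.
For a fixed S, the K_5 on S has C(5, 2) = 10 edges. P[all 10 edges red] = (1/2)^10, and likewise for blue, so P[monochromatic] = 2·(1/2)^10 = 2^{1 − 10} = 1/512.
Summing: E[X] = C(44, 5) · 2^{1 − 10} = 1086008 · 1/512 = 135751/64.
Numerically: E[X] ≈ 2121.1094.

E[X] = C(44,5)·2^(1−C(5,2)) = 135751/64 ≈ 2121.1094.


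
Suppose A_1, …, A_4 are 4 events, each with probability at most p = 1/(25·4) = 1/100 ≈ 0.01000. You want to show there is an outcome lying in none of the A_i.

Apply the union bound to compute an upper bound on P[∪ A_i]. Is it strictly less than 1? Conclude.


Union bound: P[∪_{i=1}^{4} A_i] ≤ Σ_i P[A_i] ≤ 4·p = 4·(1/100) = 1/25.
Numerically: 1/25 ≈ 0.04000.
Is 1/25 < 1? YES.
Since P[∪ A_i] ≤ 1/25 < 1, the complement has P[∩ A_i^c] ≥ 1 − 1/25 = 24/25 > 0, so some outcome avoids every A_i.

4·p = 1/25 ≈ 0.04000; existence CERTIFIED by the union bound.


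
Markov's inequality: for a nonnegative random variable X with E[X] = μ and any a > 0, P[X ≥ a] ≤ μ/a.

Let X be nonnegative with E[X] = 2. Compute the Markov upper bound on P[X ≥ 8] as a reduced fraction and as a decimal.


μ = E[X] = 2, a = 8.
Markov: P[X ≥ 8] ≤ μ/a = (2)/8 = 1/4.
Numerically: ≈ 0.2500.
(Since a = 8 > μ = 2.0000, the bound 1/4 is < 1 and informative.)

P[X ≥ 8] ≤ 1/4 ≈ 0.2500.


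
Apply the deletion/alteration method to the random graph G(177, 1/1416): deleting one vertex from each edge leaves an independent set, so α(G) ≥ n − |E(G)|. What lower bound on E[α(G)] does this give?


E[|E(G)|] = C(177, 2)·p = 15576 · (1/1416) = 11.
E[α(G)] ≥ n − E[|E(G)|] = 177 − 11 = 166.
Numerically: ≈ 166.0000.
(This is only a lower bound; the true E[α(G)] may be larger.)

E[α(G)] ≥ 166 ≈ 166.0000.


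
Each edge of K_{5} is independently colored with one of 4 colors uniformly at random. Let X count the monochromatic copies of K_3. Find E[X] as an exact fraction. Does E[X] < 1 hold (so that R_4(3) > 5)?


E[X] = C(5, 3) · 4^{1 − 3} = 10 · 4^{−2} = 10/16.
As a reduced fraction: E[X] = 5/8 ≈ 0.62500.
Is E[X] < 1? YES.
Since E[X] < 1, there exists a 4-coloring of K_{5} with no monochromatic K_3; hence R_4(3) > 5.

E[X] = 5/8 ≈ 0.62500; E[X] < 1, so R_4(3) > 5.


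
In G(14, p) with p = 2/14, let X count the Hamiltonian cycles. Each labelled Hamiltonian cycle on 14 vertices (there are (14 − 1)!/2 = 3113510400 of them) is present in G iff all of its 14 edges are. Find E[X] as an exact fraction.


K_14 has (14 − 1)!/2 = 3113510400 labelled Hamiltonian cycles.
For each such Hamiltonian cycle H, let X_H = 1 if all 14 edges of H are present in G. Then P[X_H = 1] = p^{14} = (1/7)^{14} = 1/678223072849.
By linearity: E[X] = Σ_H E[X_H] = 3113510400 · p^{14} = 3113510400 · 1/678223072849 = 444787200/96889010407.
Numerically: E[X] ≈ 0.0045907.

E[X] = 3113510400 · (1/7)^{14} = 444787200/96889010407 ≈ 0.0045907.


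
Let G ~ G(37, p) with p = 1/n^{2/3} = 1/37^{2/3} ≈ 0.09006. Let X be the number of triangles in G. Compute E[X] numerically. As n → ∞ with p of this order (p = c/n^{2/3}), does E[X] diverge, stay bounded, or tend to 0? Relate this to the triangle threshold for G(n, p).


Number of potential triangles: C(37, 3) = 7770.
Each occurs with probability p³ ≈ (0.09006)³ ≈ 7.304602e-04.
By linearity: E[X] = C(37, 3)·p³ ≈ 7770 · 7.304602e-04 ≈ 5.6757.
Since α = 2/3 < 1, p = c/n^{2/3} ≫ 1/n is above the triangle threshold p ~ 1/n. Asymptotically E[X] ~ (c³/6)·n^{3(1−α)} = (1³/6)·n^{1} → ∞; triangles are abundant w.h.p.

E[X] ≈ 5.6757; in regime p = Θ(1/n^{2/3}) E[X] diverges (above the triangle threshold p ~ 1/n).


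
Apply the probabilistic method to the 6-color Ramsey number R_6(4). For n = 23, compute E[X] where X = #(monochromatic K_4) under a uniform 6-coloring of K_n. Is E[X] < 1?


E[X] = C(23, 4) · 6^{1 − 6} = 8855 · 6^{−5} = 8855/7776.
As a reduced fraction: E[X] = 8855/7776 ≈ 1.138760.
Is E[X] < 1? NO.
Since E[X] ≥ 1, the first-moment bound is inconclusive at n = 23; it does NOT by itself certify R_6(4) > 23.

E[X] = 8855/7776 ≈ 1.138760; E[X] ≥ 1; first-moment method inconclusive here.


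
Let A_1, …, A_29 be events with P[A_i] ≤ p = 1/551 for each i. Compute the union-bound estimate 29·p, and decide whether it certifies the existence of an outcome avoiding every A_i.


Union bound: P[∪_{i=1}^{29} A_i] ≤ Σ_i P[A_i] ≤ 29·p = 29·(1/551) = 1/19.
Numerically: 1/19 ≈ 0.0526316.
Is 1/19 < 1? YES.
Since P[∪ A_i] ≤ 1/19 < 1, the complement has P[∩ A_i^c] ≥ 1 − 1/19 = 18/19 > 0, so some outcome avoids every A_i.

29·p = 1/19 ≈ 0.0526316; existence CERTIFIED by the union bound.


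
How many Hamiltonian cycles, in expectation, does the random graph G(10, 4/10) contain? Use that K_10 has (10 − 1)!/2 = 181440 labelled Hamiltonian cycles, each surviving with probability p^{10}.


K_10 has (10 − 1)!/2 = 181440 labelled Hamiltonian cycles.
For each such Hamiltonian cycle H, let X_H = 1 if all 10 edges of H are present in G. Then P[X_H = 1] = p^{10} = (2/5)^{10} = 1024/9765625.
Summing the indicators: E[X] = Σ_H E[X_H] = 181440 · p^{10} = 181440 · 1024/9765625 = 37158912/1953125.
Numerically: E[X] ≈ 19.0254.

E[X] = 181440 · (2/5)^{10} = 37158912/1953125 ≈ 19.0254.


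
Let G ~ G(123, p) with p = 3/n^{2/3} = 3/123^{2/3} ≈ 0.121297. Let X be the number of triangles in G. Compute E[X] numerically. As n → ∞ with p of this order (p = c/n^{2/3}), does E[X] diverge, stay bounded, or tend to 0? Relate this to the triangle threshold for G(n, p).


Number of potential triangles: C(123, 3) = 302621.
Each occurs with probability p³ ≈ (0.121297)³ ≈ 1.78465199e-03.
By linearity: E[X] = C(123, 3)·p³ ≈ 302621 · 1.78465199e-03 ≈ 540.073171.
Since α = 2/3 < 1, p = c/n^{2/3} ≫ 1/n is above the triangle threshold p ~ 1/n. Asymptotically E[X] ~ (c³/6)·n^{3(1−α)} = (3³/6)·n^{1} → ∞; triangles are abundant w.h.p.

E[X] ≈ 540.073171; in regime p = Θ(1/n^{2/3}) E[X] diverges (above the triangle threshold p ~ 1/n).


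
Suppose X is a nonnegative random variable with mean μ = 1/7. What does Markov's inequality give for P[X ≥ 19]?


μ = E[X] = 1/7, a = 19.
Markov: P[X ≥ 19] ≤ μ/a = (1/7)/19 = 1/133.
Numerically: ≈ 0.007519.
(Since a = 19 > μ = 0.142857, the bound 1/133 is < 1 and informative.)

P[X ≥ 19] ≤ 1/133 ≈ 0.007519.


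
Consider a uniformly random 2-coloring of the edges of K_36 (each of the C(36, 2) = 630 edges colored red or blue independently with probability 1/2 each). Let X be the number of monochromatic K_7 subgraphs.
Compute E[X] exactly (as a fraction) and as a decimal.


Let X = Σ_S X_S over the C(36, 7) = 8347680 subsets S of size 7, where X_S = 1 if the K_7 on S is monochromatic.
For a fixed S, the K_7 on S has C(7, 2) = 21 edges. P[all 21 edges red] = (1/2)^21, and likewise for blue, so P[monochromatic] = 2·(1/2)^21 = 2^{1 − 21} = 1/1048576.
By linearity: E[X] = C(36, 7) · 2^{1 − 21} = 8347680 · 1/1048576 = 260865/32768.
Numerically: E[X] ≈ 7.960968.

E[X] = C(36,7)·2^(1−C(7,2)) = 260865/32768 ≈ 7.960968.


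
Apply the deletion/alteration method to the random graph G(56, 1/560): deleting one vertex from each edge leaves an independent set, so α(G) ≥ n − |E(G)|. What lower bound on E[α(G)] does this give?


E[|E(G)|] = C(56, 2)·p = 1540 · (1/560) = 11/4.
E[α(G)] ≥ n − E[|E(G)|] = 56 − 11/4 = 213/4.
Numerically: ≈ 53.250000.
(This is only a lower bound; the true E[α(G)] may be larger.)

E[α(G)] ≥ 213/4 ≈ 53.250000.


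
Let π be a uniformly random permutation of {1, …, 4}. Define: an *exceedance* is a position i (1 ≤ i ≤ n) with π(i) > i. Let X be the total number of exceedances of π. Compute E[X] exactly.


Write X = Σ_{i=1}^{4} X_i, where X_i = 1_{π(i) > i}.
For each fixed i, π(i) is uniform over {1, …, 4} (marginal of a uniform permutation), so P[π(i) > i] = (n − i)/n. Summing: Σ_{i=1}^{4} (n − i)/n = (0 + 1 + … + 3)/4 = 4(4 − 1)/(2·4) = (4 − 1)/2.
Hence E[X] = Σ_{i=1}^{4} (4 − i)/4 = 3/2 ≈ 1.500000.

E[X] = 3/2 = 1.500000.


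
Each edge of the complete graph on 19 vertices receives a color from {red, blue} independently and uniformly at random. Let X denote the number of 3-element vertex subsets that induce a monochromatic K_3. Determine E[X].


Let X = Σ_S X_S over the C(19, 3) = 969 subsets S of size 3, where X_S = 1 if the K_3 on S is monochromatic.
For a fixed S, the K_3 on S has C(3, 2) = 3 edges. P[all 3 edges red] = (1/2)^3, and likewise for blue, so P[monochromatic] = 2·(1/2)^3 = 2^{1 − 3} = 1/4.
Summing: E[X] = C(19, 3) · 2^{1 − 3} = 969 · 1/4 = 969/4.
Numerically: E[X] ≈ 242.25000.

E[X] = C(19,3)·2^(1−C(3,2)) = 969/4 ≈ 242.25000.


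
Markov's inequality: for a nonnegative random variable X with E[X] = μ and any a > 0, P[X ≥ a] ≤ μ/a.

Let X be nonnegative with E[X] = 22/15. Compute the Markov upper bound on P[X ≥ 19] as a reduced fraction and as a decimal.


μ = E[X] = 22/15, a = 19.
Markov: P[X ≥ 19] ≤ μ/a = (22/15)/19 = 22/285.
Numerically: ≈ 0.07719.
(Since a = 19 > μ = 1.46667, the bound 22/285 is < 1 and informative.)

P[X ≥ 19] ≤ 22/285 ≈ 0.07719.


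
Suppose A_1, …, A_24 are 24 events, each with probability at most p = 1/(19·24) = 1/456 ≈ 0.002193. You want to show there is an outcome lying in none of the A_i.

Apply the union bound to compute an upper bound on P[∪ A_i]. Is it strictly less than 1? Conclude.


Union bound: P[∪_{i=1}^{24} A_i] ≤ Σ_i P[A_i] ≤ 24·p = 24·(1/456) = 1/19.
Numerically: 1/19 ≈ 0.052632.
Is 1/19 < 1? YES.
Since P[∪ A_i] ≤ 1/19 < 1, the complement has P[∩ A_i^c] ≥ 1 − 1/19 = 18/19 > 0, so some outcome avoids every A_i.

24·p = 1/19 ≈ 0.052632; existence CERTIFIED by the union bound.


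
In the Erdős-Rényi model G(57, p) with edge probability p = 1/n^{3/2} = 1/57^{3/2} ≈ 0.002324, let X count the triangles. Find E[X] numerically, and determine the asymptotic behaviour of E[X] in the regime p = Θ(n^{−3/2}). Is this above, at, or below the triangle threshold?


Number of potential triangles: C(57, 3) = 29260.
Each occurs with probability p³ ≈ (0.002324)³ ≈ 1.254767e-08.
By linearity: E[X] = C(57, 3)·p³ ≈ 29260 · 1.254767e-08 ≈ 0.0004.
Since α = 3/2 > 1, p = c/n^{3/2} = o(1/n) is below the triangle threshold p ~ 1/n. Asymptotically E[X] ~ (c³/6)·n^{3(1−α)} = (1³/6)·n^{-1.5} → 0, so by Markov's inequality G has no triangles w.h.p.

E[X] ≈ 0.0004; in regime p = Θ(1/n^{3/2}) E[X] tends to 0 (below the triangle threshold p ~ 1/n).


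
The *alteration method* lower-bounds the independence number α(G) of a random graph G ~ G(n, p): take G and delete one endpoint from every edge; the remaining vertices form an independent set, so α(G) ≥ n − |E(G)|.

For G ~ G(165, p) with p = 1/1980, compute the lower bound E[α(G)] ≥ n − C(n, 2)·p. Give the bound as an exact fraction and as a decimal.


E[|E(G)|] = C(165, 2)·p = 13530 · (1/1980) = 41/6.
E[α(G)] ≥ n − E[|E(G)|] = 165 − 41/6 = 949/6.
Numerically: ≈ 158.166667.
(This is only a lower bound; the true E[α(G)] may be larger.)

E[α(G)] ≥ 949/6 ≈ 158.166667.


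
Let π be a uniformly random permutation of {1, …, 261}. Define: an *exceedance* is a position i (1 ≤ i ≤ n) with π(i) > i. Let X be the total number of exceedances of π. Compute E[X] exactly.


Write X = Σ_{i=1}^{261} X_i, where X_i = 1_{π(i) > i}.
For each fixed i, π(i) is uniform over {1, …, 261} (marginal of a uniform permutation), so P[π(i) > i] = (n − i)/n. Summing: Σ_{i=1}^{261} (n − i)/n = (0 + 1 + … + 260)/261 = 261(261 − 1)/(2·261) = (261 − 1)/2.
Hence E[X] = Σ_{i=1}^{261} (261 − i)/261 = 130 ≈ 130.000.

E[X] = 130 = 130.000.


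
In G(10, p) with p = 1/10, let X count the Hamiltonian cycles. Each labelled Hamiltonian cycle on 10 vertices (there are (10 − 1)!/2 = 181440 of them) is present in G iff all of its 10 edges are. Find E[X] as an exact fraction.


K_10 has (10 − 1)!/2 = 181440 labelled Hamiltonian cycles.
For each such Hamiltonian cycle H, let X_H = 1 if all 10 edges of H are present in G. Then P[X_H = 1] = p^{10} = (1/10)^{10} = 1/10000000000.
By linearity: E[X] = Σ_H E[X_H] = 181440 · p^{10} = 181440 · 1/10000000000 = 567/31250000.
Numerically: E[X] ≈ 1.8144e-05.

E[X] = 181440 · (1/10)^{10} = 567/31250000 ≈ 1.8144e-05.


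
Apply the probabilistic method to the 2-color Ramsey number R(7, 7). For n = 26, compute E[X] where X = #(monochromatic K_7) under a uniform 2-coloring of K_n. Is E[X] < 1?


E[X] = C(26, 7) · 2^{1 − 21} = 657800 · 2^{−20} = 657800/1048576.
As a reduced fraction: E[X] = 82225/131072 ≈ 0.62733.
Is E[X] < 1? YES.
Since E[X] < 1, there exists a 2-coloring of K_{26} with no monochromatic K_7; hence R(7, 7) > 26.

E[X] = 82225/131072 ≈ 0.62733; E[X] < 1, so R(7, 7) > 26.
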